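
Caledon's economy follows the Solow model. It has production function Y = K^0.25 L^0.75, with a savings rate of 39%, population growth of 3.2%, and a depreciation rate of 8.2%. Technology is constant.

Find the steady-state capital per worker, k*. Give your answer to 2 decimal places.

k* ≈ 5.15

At the steady state, Δk = 0, so s·k^α = (n + δ)·k.
Rearranging, k^(1−α) = s / (n + δ).
k^0.75 = 0.39 / (0.032 + 0.082) = 0.39 / 0.114 = 3.4211
k* = 3.4211^(1/0.75) ≈ 5.1549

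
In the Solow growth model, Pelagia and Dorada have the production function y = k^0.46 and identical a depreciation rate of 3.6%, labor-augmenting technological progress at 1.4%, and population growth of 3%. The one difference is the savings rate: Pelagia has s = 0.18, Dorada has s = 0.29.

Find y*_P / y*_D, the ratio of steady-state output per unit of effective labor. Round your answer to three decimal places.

Steady-state y* = [s/(n + g + δ)]^(α/(1−α)), so the ratio is [ (s_P/(n + g + δ)_P) / (s_D/(n + g + δ)_D) ]^0.8519.
s_P/(n + g + δ)_P = 0.18/0.080 = 2.2500; s_D/(n + g + δ)_D = 0.29/0.080 = 3.6250.
Ratio = (2.2500/3.6250)^0.8519 = 0.6207^0.8519 ≈ 0.6661

ratio ≈ 0.666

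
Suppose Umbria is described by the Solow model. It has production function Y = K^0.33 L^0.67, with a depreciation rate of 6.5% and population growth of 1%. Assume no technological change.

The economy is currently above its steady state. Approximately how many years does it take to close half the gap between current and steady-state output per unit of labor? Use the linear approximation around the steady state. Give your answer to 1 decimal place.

Near the steady state the convergence rate is λ = (1 − α)(n + δ).
λ = (1 − 0.33) × 0.075 = 0.67 × 0.075 = 0.05025
Half-life = ln 2 / λ = 0.6931 / 0.05025 ≈ 13.79 years

t_½ ≈ 13.8 years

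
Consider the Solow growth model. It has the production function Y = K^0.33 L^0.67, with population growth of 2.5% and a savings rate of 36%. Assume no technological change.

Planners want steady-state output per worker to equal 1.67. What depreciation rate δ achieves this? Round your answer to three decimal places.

δ ≈ 0.102

At the steady state, Δk = 0, so s·k^α = (n + δ)·k.
Since y* = [s/(n + δ)]^(α/(1−α)), we have s/(n + δ) = (y*)^((1−α)/α) = 1.67^2.0303 = 2.8326.
Therefore n + δ = s / 2.8326 = 0.36 / 2.8326 = 0.1271, so δ = 0.1271 − 0.025 = 0.1021.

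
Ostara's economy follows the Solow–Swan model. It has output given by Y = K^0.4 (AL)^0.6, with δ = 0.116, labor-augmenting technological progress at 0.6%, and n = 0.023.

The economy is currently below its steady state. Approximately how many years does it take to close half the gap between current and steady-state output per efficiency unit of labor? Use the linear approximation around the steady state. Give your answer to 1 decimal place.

Near the steady state the convergence rate is λ = (1 − α)(n + g + δ).
λ = (1 − 0.4) × 0.145 = 0.6 × 0.145 = 0.0870
Half-life = ln 2 / λ = 0.6931 / 0.0870 ≈ 7.97 years

t_½ ≈ 8.0 years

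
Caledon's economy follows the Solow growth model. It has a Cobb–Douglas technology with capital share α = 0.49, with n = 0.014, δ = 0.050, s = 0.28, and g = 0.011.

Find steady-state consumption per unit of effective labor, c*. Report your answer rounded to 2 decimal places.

c* = 2.55

At the steady state, Δk = 0, so s·k^α = (n + g + δ)·k.
Dividing both sides by k: k^(1−α) = s / (n + g + δ).
k^0.51 = 0.28 / (0.014 + 0.011 + 0.050) = 0.28 / 0.075 = 3.7333
k* = 3.7333^(1/0.51) ≈ 13.2358
y* = (k*)^α = 13.2358^0.49 ≈ 3.5453
c* = (1 − s)·y* = (1 − 0.28) × 3.5453 ≈ 2.5526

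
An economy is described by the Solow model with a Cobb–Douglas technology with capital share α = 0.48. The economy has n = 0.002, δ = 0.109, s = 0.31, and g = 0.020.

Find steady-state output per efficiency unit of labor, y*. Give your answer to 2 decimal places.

In steady state, investment equals break-even investment: s·k^α = (n + g + δ)·k.
Dividing both sides by k: k^(1−α) = s / (n + g + δ).
k^0.52 = 0.31 / (0.002 + 0.020 + 0.109) = 0.31 / 0.131 = 2.3664
k* = 2.3664^(1/0.52) ≈ 5.2408
y* = (k*)^α = 5.2408^0.48 ≈ 2.2147

y* = 2.21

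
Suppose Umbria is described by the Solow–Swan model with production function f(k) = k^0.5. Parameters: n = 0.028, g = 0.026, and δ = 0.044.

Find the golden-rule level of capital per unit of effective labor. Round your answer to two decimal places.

k_gold ≈ 26.03

The golden rule sets f'(k) = n + g + δ, i.e. α·k^(α−1) = n + g + δ.
So k^(1−α) = α / (n + g + δ) = 0.5 / 0.098 = 5.1020.
k_gold = 5.1020^(1/0.5) ≈ 26.0304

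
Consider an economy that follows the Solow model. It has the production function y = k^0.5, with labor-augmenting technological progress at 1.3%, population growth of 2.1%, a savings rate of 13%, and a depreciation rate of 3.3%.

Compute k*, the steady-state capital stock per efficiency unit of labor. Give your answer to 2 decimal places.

k* ≈ 3.76

Steady state requires s·f(k) = (n + g + δ)·k, i.e. s·k^α = (n + g + δ)·k.
Rearranging, k^(1−α) = s / (n + g + δ).
k^0.5 = 0.13 / (0.021 + 0.013 + 0.033) = 0.13 / 0.067 = 1.9403
k* = 1.9403^(1/0.5) ≈ 3.7648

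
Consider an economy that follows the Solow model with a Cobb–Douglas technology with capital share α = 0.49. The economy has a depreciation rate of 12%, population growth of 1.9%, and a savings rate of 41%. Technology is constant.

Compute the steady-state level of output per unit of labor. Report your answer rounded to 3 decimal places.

In steady state, investment equals break-even investment: s·k^α = (n + δ)·k.
Dividing both sides by k: k^(1−α) = s / (n + δ).
k^0.51 = 0.41 / (0.019 + 0.120) = 0.41 / 0.139 = 2.9496
k* = 2.9496^(1/0.51) ≈ 8.3388
y* = (k*)^α = 8.3388^0.49 ≈ 2.8271

y* ≈ 2.827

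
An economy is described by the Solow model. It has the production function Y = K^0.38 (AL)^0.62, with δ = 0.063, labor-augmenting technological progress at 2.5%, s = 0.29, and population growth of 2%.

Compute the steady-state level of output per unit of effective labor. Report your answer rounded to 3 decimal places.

y* = 1.832

At the steady state, Δk = 0, so s·k^α = (n + g + δ)·k.
Rearranging, k^(1−α) = s / (n + g + δ).
k^0.62 = 0.29 / (0.020 + 0.025 + 0.063) = 0.29 / 0.108 = 2.6852
k* = 2.6852^(1/0.62) ≈ 4.9192
y* = (k*)^α = 4.9192^0.38 ≈ 1.8320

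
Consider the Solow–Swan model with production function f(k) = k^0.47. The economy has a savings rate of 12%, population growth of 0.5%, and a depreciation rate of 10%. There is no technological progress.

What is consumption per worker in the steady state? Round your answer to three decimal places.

c* ≈ 0.991

Steady state requires s·f(k) = (n + δ)·k, i.e. s·k^α = (n + δ)·k.
Rearranging, k^(1−α) = s / (n + δ).
k^0.53 = 0.12 / (0.005 + 0.100) = 0.12 / 0.105 = 1.1429
k* = 1.1429^(1/0.53) ≈ 1.2866
y* = (k*)^α = 1.2866^0.47 ≈ 1.1257
c* = (1 − s)·y* = (1 − 0.12) × 1.1257 ≈ 0.9906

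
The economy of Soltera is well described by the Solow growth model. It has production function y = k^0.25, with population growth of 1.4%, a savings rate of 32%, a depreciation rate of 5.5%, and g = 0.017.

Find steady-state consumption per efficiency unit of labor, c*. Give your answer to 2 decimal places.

Steady state requires s·f(k) = (n + g + δ)·k, i.e. s·k^α = (n + g + δ)·k.
Rearranging, k^(1−α) = s / (n + g + δ).
k^0.75 = 0.32 / (0.014 + 0.017 + 0.055) = 0.32 / 0.086 = 3.7209
k* = 3.7209^(1/0.75) ≈ 5.7659
y* = (k*)^α = 5.7659^0.25 ≈ 1.5496
c* = (1 − s)·y* = (1 − 0.32) × 1.5496 ≈ 1.0537

c* ≈ 1.05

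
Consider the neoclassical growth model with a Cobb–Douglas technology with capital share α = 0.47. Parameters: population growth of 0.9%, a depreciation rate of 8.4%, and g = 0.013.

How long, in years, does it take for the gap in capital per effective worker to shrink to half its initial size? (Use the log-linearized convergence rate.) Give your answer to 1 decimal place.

Near the steady state the convergence rate is λ = (1 − α)(n + g + δ).
λ = (1 − 0.47) × 0.106 = 0.53 × 0.106 = 0.05618
Half-life = ln 2 / λ = 0.6931 / 0.05618 ≈ 12.34 years

half-life ≈ 12.3 years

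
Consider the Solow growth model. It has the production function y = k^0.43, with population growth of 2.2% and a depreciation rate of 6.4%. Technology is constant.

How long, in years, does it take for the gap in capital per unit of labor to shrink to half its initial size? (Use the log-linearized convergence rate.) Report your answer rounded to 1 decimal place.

about 14.1 years

Near the steady state the convergence rate is λ = (1 − α)(n + δ).
λ = (1 − 0.43) × 0.086 = 0.57 × 0.086 = 0.04902
Half-life = ln 2 / λ = 0.6931 / 0.04902 ≈ 14.14 years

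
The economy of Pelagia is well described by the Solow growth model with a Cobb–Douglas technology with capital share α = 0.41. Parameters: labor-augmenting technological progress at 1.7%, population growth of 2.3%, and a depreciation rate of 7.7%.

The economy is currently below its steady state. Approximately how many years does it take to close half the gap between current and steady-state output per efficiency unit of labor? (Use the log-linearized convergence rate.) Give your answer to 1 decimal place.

t_½ ≈ 10.0 years

Near the steady state the convergence rate is λ = (1 − α)(n + g + δ).
λ = (1 − 0.41) × 0.117 = 0.59 × 0.117 = 0.06903
Half-life = ln 2 / λ = 0.6931 / 0.06903 ≈ 10.04 years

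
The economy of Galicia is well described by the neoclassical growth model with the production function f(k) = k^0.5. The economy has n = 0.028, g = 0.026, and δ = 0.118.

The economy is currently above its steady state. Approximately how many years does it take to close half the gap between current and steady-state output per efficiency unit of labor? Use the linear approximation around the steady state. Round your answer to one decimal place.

Near the steady state the convergence rate is λ = (1 − α)(n + g + δ).
λ = (1 − 0.5) × 0.172 = 0.5 × 0.172 = 0.0860
Half-life = ln 2 / λ = 0.6931 / 0.0860 ≈ 8.06 years

half-life ≈ 8.1 years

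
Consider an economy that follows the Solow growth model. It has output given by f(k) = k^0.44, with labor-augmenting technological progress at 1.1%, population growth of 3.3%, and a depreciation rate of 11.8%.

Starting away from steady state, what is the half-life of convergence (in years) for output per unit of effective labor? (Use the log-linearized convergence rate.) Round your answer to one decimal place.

Near the steady state the convergence rate is λ = (1 − α)(n + g + δ).
λ = (1 − 0.44) × 0.162 = 0.56 × 0.162 = 0.09072
Half-life = ln 2 / λ = 0.6931 / 0.09072 ≈ 7.64 years

about 7.6 years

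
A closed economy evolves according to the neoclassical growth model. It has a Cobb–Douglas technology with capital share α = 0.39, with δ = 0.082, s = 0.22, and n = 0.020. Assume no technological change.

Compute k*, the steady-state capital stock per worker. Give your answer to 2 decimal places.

At the steady state, Δk = 0, so s·k^α = (n + δ)·k.
Rearranging, k^(1−α) = s / (n + δ).
k^0.61 = 0.22 / (0.020 + 0.082) = 0.22 / 0.102 = 2.1569
k* = 2.1569^(1/0.61) ≈ 3.5258

k* = 3.53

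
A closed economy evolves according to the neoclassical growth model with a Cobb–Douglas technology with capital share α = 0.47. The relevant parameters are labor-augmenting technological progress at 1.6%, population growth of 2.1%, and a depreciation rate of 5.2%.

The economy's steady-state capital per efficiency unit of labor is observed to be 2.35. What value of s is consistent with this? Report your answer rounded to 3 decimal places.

s ≈ 0.140

At the steady state, Δk = 0, so s·k^α = (n + g + δ)·k.
So s / (n + g + δ) = (k*)^(1−α) = 2.35^0.53 = 1.5728.
Therefore s = 1.5728 × (n + g + δ) = 1.5728 × 0.089 = 0.1400.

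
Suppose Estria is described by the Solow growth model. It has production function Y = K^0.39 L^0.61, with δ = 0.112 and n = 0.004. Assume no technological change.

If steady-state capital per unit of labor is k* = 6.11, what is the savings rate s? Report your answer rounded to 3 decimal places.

At the steady state, Δk = 0, so s·k^α = (n + δ)·k.
So s / (n + δ) = (k*)^(1−α) = 6.11^0.61 = 3.0164.
Therefore s = 3.0164 × (n + δ) = 3.0164 × 0.116 = 0.3499.

s ≈ 0.350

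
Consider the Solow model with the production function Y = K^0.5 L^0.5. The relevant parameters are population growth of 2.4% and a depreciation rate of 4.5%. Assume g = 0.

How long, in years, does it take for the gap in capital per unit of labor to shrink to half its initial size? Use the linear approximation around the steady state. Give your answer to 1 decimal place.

about 20.1 years

Near the steady state the convergence rate is λ = (1 − α)(n + δ).
λ = (1 − 0.5) × 0.069 = 0.5 × 0.069 = 0.0345
Half-life = ln 2 / λ = 0.6931 / 0.0345 ≈ 20.09 years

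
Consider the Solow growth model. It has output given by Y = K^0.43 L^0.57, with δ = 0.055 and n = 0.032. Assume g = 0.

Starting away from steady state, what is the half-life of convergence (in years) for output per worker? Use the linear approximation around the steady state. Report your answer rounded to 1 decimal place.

about 14.0 years

Near the steady state the convergence rate is λ = (1 − α)(n + δ).
λ = (1 − 0.43) × 0.087 = 0.57 × 0.087 = 0.04959
Half-life = ln 2 / λ = 0.6931 / 0.04959 ≈ 13.98 years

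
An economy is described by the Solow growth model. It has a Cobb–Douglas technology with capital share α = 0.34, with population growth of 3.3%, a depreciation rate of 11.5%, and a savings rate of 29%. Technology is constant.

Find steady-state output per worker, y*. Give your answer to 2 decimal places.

In steady state, investment equals break-even investment: s·k^α = (n + δ)·k.
Rearranging, k^(1−α) = s / (n + δ).
k^0.66 = 0.29 / (0.033 + 0.115) = 0.29 / 0.148 = 1.9595
k* = 1.9595^(1/0.66) ≈ 2.7710
y* = (k*)^α = 2.7710^0.34 ≈ 1.4142

y* ≈ 1.41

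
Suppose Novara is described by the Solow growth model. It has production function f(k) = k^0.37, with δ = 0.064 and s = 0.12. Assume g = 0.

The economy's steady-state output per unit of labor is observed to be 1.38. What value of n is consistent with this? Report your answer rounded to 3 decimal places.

At the steady state, Δk = 0, so s·k^α = (n + δ)·k.
Since y* = [s/(n + δ)]^(α/(1−α)), we have s/(n + δ) = (y*)^((1−α)/α) = 1.38^1.7027 = 1.7305.
Therefore n + δ = s / 1.7305 = 0.12 / 1.7305 = 0.0693, so n = 0.0693 − 0.064 = 0.0053.

n ≈ 0.005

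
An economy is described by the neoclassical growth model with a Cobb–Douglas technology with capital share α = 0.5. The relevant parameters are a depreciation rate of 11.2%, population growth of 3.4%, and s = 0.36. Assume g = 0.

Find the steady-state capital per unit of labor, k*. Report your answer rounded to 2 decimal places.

At the steady state, Δk = 0, so s·k^α = (n + δ)·k.
Rearranging, k^(1−α) = s / (n + δ).
k^0.5 = 0.36 / (0.034 + 0.112) = 0.36 / 0.146 = 2.4658
k* = 2.4658^(1/0.5) ≈ 6.0802

k* = 6.08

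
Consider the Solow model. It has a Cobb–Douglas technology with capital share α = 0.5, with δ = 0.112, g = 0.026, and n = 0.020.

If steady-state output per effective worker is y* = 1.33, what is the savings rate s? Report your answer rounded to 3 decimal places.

At the steady state, Δk = 0, so s·k^α = (n + g + δ)·k.
Since y* = [s/(n + g + δ)]^(α/(1−α)), we have s/(n + g + δ) = (y*)^((1−α)/α) = 1.33^1 = 1.3300.
Therefore s = 1.3300 × (n + g + δ) = 1.3300 × 0.158 = 0.2101.

s ≈ 0.210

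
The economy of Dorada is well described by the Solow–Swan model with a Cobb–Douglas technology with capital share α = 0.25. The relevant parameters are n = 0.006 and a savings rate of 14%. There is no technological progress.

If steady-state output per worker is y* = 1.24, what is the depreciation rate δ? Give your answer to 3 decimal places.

At the steady state, Δk = 0, so s·k^α = (n + δ)·k.
Since y* = [s/(n + δ)]^(α/(1−α)), we have s/(n + δ) = (y*)^((1−α)/α) = 1.24^3 = 1.9066.
Therefore n + δ = s / 1.9066 = 0.14 / 1.9066 = 0.0734, so δ = 0.0734 − 0.006 = 0.0674.

δ ≈ 0.067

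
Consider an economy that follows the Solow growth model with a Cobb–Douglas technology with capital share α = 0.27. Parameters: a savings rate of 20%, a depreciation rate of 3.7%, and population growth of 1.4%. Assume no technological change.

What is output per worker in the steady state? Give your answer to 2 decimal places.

In steady state, investment equals break-even investment: s·k^α = (n + δ)·k.
Rearranging, k^(1−α) = s / (n + δ).
k^0.73 = 0.20 / (0.014 + 0.037) = 0.20 / 0.051 = 3.9216
k* = 3.9216^(1/0.73) ≈ 6.5007
y* = (k*)^α = 6.5007^0.27 ≈ 1.6577

y* = 1.66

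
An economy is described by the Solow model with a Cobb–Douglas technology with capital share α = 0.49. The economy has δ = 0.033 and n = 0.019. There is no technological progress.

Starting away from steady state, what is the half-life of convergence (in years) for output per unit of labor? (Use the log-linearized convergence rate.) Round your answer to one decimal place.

Near the steady state the convergence rate is λ = (1 − α)(n + δ).
λ = (1 − 0.49) × 0.052 = 0.51 × 0.052 = 0.02652
Half-life = ln 2 / λ = 0.6931 / 0.02652 ≈ 26.13 years

about 26.1 years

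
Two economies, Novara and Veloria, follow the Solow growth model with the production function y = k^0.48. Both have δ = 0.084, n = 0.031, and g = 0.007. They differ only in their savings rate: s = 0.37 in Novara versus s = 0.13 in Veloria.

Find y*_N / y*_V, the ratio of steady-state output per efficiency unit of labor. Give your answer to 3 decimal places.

Steady-state y* = [s/(n + g + δ)]^(α/(1−α)), so the ratio is [ (s_N/(n + g + δ)_N) / (s_V/(n + g + δ)_V) ]^0.9231.
s_N/(n + g + δ)_N = 0.37/0.122 = 3.0328; s_V/(n + g + δ)_V = 0.13/0.122 = 1.0656.
Ratio = (3.0328/1.0656)^0.9231 = 2.8461^0.9231 ≈ 2.6261

y*_N / y*_V ≈ 2.626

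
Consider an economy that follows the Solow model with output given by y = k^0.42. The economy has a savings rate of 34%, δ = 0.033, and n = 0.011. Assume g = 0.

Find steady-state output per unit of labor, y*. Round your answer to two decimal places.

Steady state requires s·f(k) = (n + δ)·k, i.e. s·k^α = (n + δ)·k.
Dividing both sides by k: k^(1−α) = s / (n + δ).
k^0.58 = 0.34 / (0.011 + 0.033) = 0.34 / 0.044 = 7.7273
k* = 7.7273^(1/0.58) ≈ 33.9690
y* = (k*)^α = 33.9690^0.42 ≈ 4.3960

y* ≈ 4.40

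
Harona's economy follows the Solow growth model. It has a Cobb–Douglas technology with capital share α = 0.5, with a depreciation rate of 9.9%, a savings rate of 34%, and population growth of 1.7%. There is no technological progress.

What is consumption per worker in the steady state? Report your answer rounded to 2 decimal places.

Steady state requires s·f(k) = (n + δ)·k, i.e. s·k^α = (n + δ)·k.
Rearranging, k^(1−α) = s / (n + δ).
k^0.5 = 0.34 / (0.017 + 0.099) = 0.34 / 0.116 = 2.9310
k* = 2.9310^(1/0.5) ≈ 8.5908
y* = (k*)^α = 8.5908^0.5 ≈ 2.9310
c* = (1 − s)·y* = (1 − 0.34) × 2.9310 ≈ 1.9345

c* = 1.93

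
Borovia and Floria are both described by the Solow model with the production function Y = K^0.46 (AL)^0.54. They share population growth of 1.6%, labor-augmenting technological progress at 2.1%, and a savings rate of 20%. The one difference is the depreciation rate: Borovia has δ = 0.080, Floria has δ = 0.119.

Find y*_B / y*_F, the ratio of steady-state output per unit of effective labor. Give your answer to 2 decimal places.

ratio ≈ 1.28

Steady-state y* = [s/(n + g + δ)]^(α/(1−α)), so the ratio is [ (s_B/(n + g + δ)_B) / (s_F/(n + g + δ)_F) ]^0.8519.
s_B/(n + g + δ)_B = 0.20/0.117 = 1.7094; s_F/(n + g + δ)_F = 0.20/0.156 = 1.2821.
Ratio = (1.7094/1.2821)^0.8519 = 1.3333^0.8519 ≈ 1.2777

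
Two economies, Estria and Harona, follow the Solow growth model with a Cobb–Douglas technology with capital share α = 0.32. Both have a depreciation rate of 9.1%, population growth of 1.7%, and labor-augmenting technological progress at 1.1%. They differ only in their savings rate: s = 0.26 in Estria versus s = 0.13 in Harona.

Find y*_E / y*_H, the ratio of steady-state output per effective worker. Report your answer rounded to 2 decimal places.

Steady-state y* = [s/(n + g + δ)]^(α/(1−α)), so the ratio is [ (s_E/(n + g + δ)_E) / (s_H/(n + g + δ)_H) ]^0.4706.
s_E/(n + g + δ)_E = 0.26/0.119 = 2.1849; s_H/(n + g + δ)_H = 0.13/0.119 = 1.0924.
Ratio = (2.1849/1.0924)^0.4706 = 2.0001^0.4706 ≈ 1.3857

ratio ≈ 1.39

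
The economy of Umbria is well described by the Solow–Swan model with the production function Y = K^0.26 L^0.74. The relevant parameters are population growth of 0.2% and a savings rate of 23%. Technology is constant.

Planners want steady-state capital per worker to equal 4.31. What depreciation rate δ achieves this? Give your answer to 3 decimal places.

In steady state, investment equals break-even investment: s·k^α = (n + δ)·k.
So s / (n + δ) = (k*)^(1−α) = 4.31^0.74 = 2.9479.
Therefore n + δ = s / 2.9479 = 0.23 / 2.9479 = 0.0780, so δ = 0.0780 − 0.002 = 0.0760.

δ ≈ 0.076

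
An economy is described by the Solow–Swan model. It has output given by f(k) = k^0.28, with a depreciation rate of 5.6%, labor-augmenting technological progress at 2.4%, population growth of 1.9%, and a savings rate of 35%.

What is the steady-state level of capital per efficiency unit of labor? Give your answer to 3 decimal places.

Steady state requires s·f(k) = (n + g + δ)·k, i.e. s·k^α = (n + g + δ)·k.
Rearranging, k^(1−α) = s / (n + g + δ).
k^0.72 = 0.35 / (0.019 + 0.024 + 0.056) = 0.35 / 0.099 = 3.5354
k* = 3.5354^(1/0.72) ≈ 5.7772

k* = 5.777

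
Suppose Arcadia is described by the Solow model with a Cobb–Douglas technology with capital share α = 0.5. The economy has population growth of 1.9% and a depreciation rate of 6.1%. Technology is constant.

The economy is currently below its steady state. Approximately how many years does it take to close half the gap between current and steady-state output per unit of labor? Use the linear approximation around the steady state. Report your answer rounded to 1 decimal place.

about 17.3 years

Near the steady state the convergence rate is λ = (1 − α)(n + δ).
λ = (1 − 0.5) × 0.080 = 0.5 × 0.080 = 0.0400
Half-life = ln 2 / λ = 0.6931 / 0.0400 ≈ 17.33 years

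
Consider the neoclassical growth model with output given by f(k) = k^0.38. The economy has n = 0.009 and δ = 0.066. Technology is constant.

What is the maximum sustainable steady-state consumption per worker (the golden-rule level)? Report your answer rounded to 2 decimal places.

c_gold ≈ 1.68

At the golden rule, f'(k) = n + δ, so α·k^(α−1) = n + δ and k_gold = (α/(n + δ))^(1/(1−α)).
k_gold = (0.38/0.075)^(1/0.62) = 5.0667^1.6129 ≈ 13.6978
c_gold = f(k_gold) − (n + δ)·k_gold = 2.7035 − 0.075×13.6978 ≈ 1.6762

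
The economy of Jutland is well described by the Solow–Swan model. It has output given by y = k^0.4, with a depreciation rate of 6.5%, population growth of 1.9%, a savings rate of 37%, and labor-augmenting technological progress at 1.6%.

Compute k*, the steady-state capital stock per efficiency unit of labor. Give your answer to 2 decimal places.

At the steady state, Δk = 0, so s·k^α = (n + g + δ)·k.
Rearranging, k^(1−α) = s / (n + g + δ).
k^0.6 = 0.37 / (0.019 + 0.016 + 0.065) = 0.37 / 0.100 = 3.7000
k* = 3.7000^(1/0.6) ≈ 8.8512

k* = 8.85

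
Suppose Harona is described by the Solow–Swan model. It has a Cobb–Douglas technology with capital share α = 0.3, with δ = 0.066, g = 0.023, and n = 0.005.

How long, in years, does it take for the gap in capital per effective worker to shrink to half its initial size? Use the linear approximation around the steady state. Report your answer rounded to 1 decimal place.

Near the steady state the convergence rate is λ = (1 − α)(n + g + δ).
λ = (1 − 0.3) × 0.094 = 0.7 × 0.094 = 0.0658
Half-life = ln 2 / λ = 0.6931 / 0.0658 ≈ 10.53 years

about 10.5 years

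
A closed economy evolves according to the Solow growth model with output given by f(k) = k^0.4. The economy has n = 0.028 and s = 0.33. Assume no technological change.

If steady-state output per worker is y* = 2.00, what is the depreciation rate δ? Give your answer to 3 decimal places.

δ ≈ 0.089

In steady state, investment equals break-even investment: s·k^α = (n + δ)·k.
Since y* = [s/(n + δ)]^(α/(1−α)), we have s/(n + δ) = (y*)^((1−α)/α) = 2.00^1.5 = 2.8284.
Therefore n + δ = s / 2.8284 = 0.33 / 2.8284 = 0.1167, so δ = 0.1167 − 0.028 = 0.0887.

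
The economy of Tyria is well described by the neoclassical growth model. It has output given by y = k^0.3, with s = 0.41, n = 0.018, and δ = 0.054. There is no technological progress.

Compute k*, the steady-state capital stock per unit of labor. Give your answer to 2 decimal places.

k* = 12.00

Steady state requires s·f(k) = (n + δ)·k, i.e. s·k^α = (n + δ)·k.
Dividing both sides by k: k^(1−α) = s / (n + δ).
k^0.7 = 0.41 / (0.018 + 0.054) = 0.41 / 0.072 = 5.6944
k* = 5.6944^(1/0.7) ≈ 12.0008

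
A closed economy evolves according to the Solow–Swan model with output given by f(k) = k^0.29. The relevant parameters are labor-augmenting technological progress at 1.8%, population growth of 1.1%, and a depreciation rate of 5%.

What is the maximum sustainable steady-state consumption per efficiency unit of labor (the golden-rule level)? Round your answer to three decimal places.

c_gold ≈ 1.208

At the golden rule, f'(k) = n + g + δ, so α·k^(α−1) = n + g + δ and k_gold = (α/(n + g + δ))^(1/(1−α)).
k_gold = (0.29/0.079)^(1/0.71) = 3.6709^1.4085 ≈ 6.2443
c_gold = f(k_gold) − (n + g + δ)·k_gold = 1.7009 − 0.079×6.2443 ≈ 1.2076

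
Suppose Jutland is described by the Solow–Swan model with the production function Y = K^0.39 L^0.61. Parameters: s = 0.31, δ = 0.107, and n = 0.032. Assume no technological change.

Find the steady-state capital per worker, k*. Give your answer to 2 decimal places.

Steady state requires s·f(k) = (n + δ)·k, i.e. s·k^α = (n + δ)·k.
Rearranging, k^(1−α) = s / (n + δ).
k^0.61 = 0.31 / (0.032 + 0.107) = 0.31 / 0.139 = 2.2302
k* = 2.2302^(1/0.61) ≈ 3.7244

k* ≈ 3.72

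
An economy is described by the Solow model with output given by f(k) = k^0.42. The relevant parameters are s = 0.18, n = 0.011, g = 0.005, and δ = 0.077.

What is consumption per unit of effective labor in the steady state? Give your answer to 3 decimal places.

c* ≈ 1.323

In steady state, investment equals break-even investment: s·k^α = (n + g + δ)·k.
Dividing both sides by k: k^(1−α) = s / (n + g + δ).
k^0.58 = 0.18 / (0.011 + 0.005 + 0.077) = 0.18 / 0.093 = 1.9355
k* = 1.9355^(1/0.58) ≈ 3.1223
y* = (k*)^α = 3.1223^0.42 ≈ 1.6132
c* = (1 − s)·y* = (1 − 0.18) × 1.6132 ≈ 1.3228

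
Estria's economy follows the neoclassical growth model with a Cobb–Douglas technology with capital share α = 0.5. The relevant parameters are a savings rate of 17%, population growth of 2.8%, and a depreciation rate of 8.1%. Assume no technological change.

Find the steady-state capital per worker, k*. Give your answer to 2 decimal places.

At the steady state, Δk = 0, so s·k^α = (n + δ)·k.
Rearranging, k^(1−α) = s / (n + δ).
k^0.5 = 0.17 / (0.028 + 0.081) = 0.17 / 0.109 = 1.5596
k* = 1.5596^(1/0.5) ≈ 2.4324

k* = 2.43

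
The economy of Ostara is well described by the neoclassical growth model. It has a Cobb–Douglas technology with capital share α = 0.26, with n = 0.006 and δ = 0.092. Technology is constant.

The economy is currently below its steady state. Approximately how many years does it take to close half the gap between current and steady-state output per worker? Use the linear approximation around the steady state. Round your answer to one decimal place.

Near the steady state the convergence rate is λ = (1 − α)(n + δ).
λ = (1 − 0.26) × 0.098 = 0.74 × 0.098 = 0.07252
Half-life = ln 2 / λ = 0.6931 / 0.07252 ≈ 9.56 years

half-life ≈ 9.6 years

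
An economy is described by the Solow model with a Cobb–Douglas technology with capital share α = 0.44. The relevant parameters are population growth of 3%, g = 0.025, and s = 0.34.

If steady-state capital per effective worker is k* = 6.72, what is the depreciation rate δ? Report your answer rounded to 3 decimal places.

In steady state, investment equals break-even investment: s·k^α = (n + g + δ)·k.
So s / (n + g + δ) = (k*)^(1−α) = 6.72^0.56 = 2.9062.
Therefore n + g + δ = s / 2.9062 = 0.34 / 2.9062 = 0.1170, so δ = 0.1170 − 0.055 = 0.0620.

δ ≈ 0.062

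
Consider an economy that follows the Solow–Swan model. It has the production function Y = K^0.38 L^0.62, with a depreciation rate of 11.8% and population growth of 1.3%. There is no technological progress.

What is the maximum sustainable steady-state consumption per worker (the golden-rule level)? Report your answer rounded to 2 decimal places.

At the golden rule, f'(k) = n + δ, so α·k^(α−1) = n + δ and k_gold = (α/(n + δ))^(1/(1−α)).
k_gold = (0.38/0.131)^(1/0.62) = 2.9008^1.6129 ≈ 5.5718
c_gold = f(k_gold) − (n + δ)·k_gold = 1.9208 − 0.131×5.5718 ≈ 1.1909

c_gold ≈ 1.19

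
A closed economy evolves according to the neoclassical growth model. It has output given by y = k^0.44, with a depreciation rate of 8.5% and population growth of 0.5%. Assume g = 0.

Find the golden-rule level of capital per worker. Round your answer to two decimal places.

The golden rule sets f'(k) = n + δ, i.e. α·k^(α−1) = n + δ.
So k^(1−α) = α / (n + δ) = 0.44 / 0.090 = 4.8889.
k_gold = 4.8889^(1/0.56) ≈ 17.0112

k_gold ≈ 17.01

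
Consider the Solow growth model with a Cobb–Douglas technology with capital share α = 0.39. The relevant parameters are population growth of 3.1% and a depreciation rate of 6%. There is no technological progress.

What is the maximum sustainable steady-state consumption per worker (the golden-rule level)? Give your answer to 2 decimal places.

At the golden rule, f'(k) = n + δ, so α·k^(α−1) = n + δ and k_gold = (α/(n + δ))^(1/(1−α)).
k_gold = (0.39/0.091)^(1/0.61) = 4.2857^1.6393 ≈ 10.8661
c_gold = f(k_gold) − (n + δ)·k_gold = 2.5355 − 0.091×10.8661 ≈ 1.5467

c_gold ≈ 1.55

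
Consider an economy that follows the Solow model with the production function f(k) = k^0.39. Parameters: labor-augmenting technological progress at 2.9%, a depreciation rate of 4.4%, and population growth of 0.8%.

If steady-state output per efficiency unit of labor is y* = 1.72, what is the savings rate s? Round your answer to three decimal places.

s ≈ 0.189

Steady state requires s·f(k) = (n + g + δ)·k, i.e. s·k^α = (n + g + δ)·k.
Since y* = [s/(n + g + δ)]^(α/(1−α)), we have s/(n + g + δ) = (y*)^((1−α)/α) = 1.72^1.5641 = 2.3356.
Therefore s = 2.3356 × (n + g + δ) = 2.3356 × 0.081 = 0.1892.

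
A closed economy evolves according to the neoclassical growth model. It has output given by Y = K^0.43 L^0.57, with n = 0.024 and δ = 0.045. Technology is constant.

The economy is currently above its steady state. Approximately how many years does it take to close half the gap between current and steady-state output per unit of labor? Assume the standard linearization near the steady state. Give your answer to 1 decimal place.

Near the steady state the convergence rate is λ = (1 − α)(n + δ).
λ = (1 − 0.43) × 0.069 = 0.57 × 0.069 = 0.03933
Half-life = ln 2 / λ = 0.6931 / 0.03933 ≈ 17.62 years

about 17.6 years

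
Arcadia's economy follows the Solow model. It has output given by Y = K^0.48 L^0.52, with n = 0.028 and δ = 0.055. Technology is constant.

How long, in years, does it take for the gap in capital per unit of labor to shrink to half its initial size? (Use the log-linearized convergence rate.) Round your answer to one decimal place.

Near the steady state the convergence rate is λ = (1 − α)(n + δ).
λ = (1 − 0.48) × 0.083 = 0.52 × 0.083 = 0.04316
Half-life = ln 2 / λ = 0.6931 / 0.04316 ≈ 16.06 years

half-life ≈ 16.1 years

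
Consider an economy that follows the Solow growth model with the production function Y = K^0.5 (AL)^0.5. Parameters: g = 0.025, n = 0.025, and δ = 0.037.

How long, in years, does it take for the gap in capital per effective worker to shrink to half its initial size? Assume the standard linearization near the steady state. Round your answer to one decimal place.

Near the steady state the convergence rate is λ = (1 − α)(n + g + δ).
λ = (1 − 0.5) × 0.087 = 0.5 × 0.087 = 0.0435
Half-life = ln 2 / λ = 0.6931 / 0.0435 ≈ 15.93 years

half-life ≈ 15.9 years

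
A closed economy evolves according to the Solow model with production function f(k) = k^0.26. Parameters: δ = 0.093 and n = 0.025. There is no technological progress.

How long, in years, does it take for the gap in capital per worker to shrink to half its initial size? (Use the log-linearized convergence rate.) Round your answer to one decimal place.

t_½ ≈ 7.9 years

Near the steady state the convergence rate is λ = (1 − α)(n + δ).
λ = (1 − 0.26) × 0.118 = 0.74 × 0.118 = 0.08732
Half-life = ln 2 / λ = 0.6931 / 0.08732 ≈ 7.94 years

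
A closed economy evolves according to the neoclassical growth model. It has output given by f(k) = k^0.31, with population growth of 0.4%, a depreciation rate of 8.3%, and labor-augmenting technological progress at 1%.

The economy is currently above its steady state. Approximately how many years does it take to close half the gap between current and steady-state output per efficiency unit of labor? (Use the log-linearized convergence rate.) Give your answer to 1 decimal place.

t_½ ≈ 10.4 years

Near the steady state the convergence rate is λ = (1 − α)(n + g + δ).
λ = (1 − 0.31) × 0.097 = 0.69 × 0.097 = 0.06693
Half-life = ln 2 / λ = 0.6931 / 0.06693 ≈ 10.36 years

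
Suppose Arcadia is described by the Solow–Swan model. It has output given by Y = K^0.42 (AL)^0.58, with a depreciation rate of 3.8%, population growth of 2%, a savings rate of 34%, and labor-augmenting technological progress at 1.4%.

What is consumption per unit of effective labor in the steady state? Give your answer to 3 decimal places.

At the steady state, Δk = 0, so s·k^α = (n + g + δ)·k.
Rearranging, k^(1−α) = s / (n + g + δ).
k^0.58 = 0.34 / (0.020 + 0.014 + 0.038) = 0.34 / 0.072 = 4.7222
k* = 4.7222^(1/0.58) ≈ 14.5317
y* = (k*)^α = 14.5317^0.42 ≈ 3.0773
c* = (1 − s)·y* = (1 − 0.34) × 3.0773 ≈ 2.0310

c* ≈ 2.031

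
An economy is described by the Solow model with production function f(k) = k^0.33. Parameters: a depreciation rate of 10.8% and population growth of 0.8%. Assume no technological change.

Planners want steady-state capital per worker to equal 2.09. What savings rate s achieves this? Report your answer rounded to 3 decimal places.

s ≈ 0.190

Steady state requires s·f(k) = (n + δ)·k, i.e. s·k^α = (n + δ)·k.
So s / (n + δ) = (k*)^(1−α) = 2.09^0.67 = 1.6387.
Therefore s = 1.6387 × (n + δ) = 1.6387 × 0.116 = 0.1901.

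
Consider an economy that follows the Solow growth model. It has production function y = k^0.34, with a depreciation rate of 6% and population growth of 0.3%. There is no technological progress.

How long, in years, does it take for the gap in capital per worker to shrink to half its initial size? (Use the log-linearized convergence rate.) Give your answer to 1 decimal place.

t_½ ≈ 16.7 years

Near the steady state the convergence rate is λ = (1 − α)(n + δ).
λ = (1 − 0.34) × 0.063 = 0.66 × 0.063 = 0.04158
Half-life = ln 2 / λ = 0.6931 / 0.04158 ≈ 16.67 years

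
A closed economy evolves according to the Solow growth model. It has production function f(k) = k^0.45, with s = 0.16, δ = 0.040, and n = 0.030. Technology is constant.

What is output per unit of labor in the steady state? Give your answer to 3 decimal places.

Steady state requires s·f(k) = (n + δ)·k, i.e. s·k^α = (n + δ)·k.
Dividing both sides by k: k^(1−α) = s / (n + δ).
k^0.55 = 0.16 / (0.030 + 0.040) = 0.16 / 0.070 = 2.2857
k* = 2.2857^(1/0.55) ≈ 4.4953
y* = (k*)^α = 4.4953^0.45 ≈ 1.9667

y* = 1.967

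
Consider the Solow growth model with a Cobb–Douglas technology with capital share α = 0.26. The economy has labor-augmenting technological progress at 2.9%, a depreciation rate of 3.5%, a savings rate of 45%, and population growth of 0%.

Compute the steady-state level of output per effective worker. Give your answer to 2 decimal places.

In steady state, investment equals break-even investment: s·k^α = (n + g + δ)·k.
Dividing both sides by k: k^(1−α) = s / (n + g + δ).
k^0.74 = 0.45 / (0.000 + 0.029 + 0.035) = 0.45 / 0.064 = 7.0313
k* = 7.0313^(1/0.74) ≈ 13.9522
y* = (k*)^α = 13.9522^0.26 ≈ 1.9843

y* ≈ 1.98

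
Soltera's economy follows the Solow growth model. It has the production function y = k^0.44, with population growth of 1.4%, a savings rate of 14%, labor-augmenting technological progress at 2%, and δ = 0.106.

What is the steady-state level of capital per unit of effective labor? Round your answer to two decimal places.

k* = 1.00

At the steady state, Δk = 0, so s·k^α = (n + g + δ)·k.
Rearranging, k^(1−α) = s / (n + g + δ).
k^0.56 = 0.14 / (0.014 + 0.020 + 0.106) = 0.14 / 0.140 = 1.0000
k* = 1.0000^(1/0.56) ≈ 1.0000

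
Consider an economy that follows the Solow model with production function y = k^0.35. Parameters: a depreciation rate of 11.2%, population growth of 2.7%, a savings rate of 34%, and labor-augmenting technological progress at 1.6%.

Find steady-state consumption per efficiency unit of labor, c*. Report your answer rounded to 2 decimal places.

c* ≈ 1.01

At the steady state, Δk = 0, so s·k^α = (n + g + δ)·k.
Dividing both sides by k: k^(1−α) = s / (n + g + δ).
k^0.65 = 0.34 / (0.027 + 0.016 + 0.112) = 0.34 / 0.155 = 2.1935
k* = 2.1935^(1/0.65) ≈ 3.3483
y* = (k*)^α = 3.3483^0.35 ≈ 1.5265
c* = (1 − s)·y* = (1 − 0.34) × 1.5265 ≈ 1.0075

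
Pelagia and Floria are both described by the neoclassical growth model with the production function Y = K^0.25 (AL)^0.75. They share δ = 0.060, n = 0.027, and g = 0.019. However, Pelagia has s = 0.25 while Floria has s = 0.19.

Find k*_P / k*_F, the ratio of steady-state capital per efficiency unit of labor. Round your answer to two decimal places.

Steady-state k* = [s/(n + g + δ)]^(1/(1−α)), so the ratio is [ (s_P/(n + g + δ)_P) / (s_F/(n + g + δ)_F) ]^1.3333.
s_P/(n + g + δ)_P = 0.25/0.106 = 2.3585; s_F/(n + g + δ)_F = 0.19/0.106 = 1.7925.
Ratio = (2.3585/1.7925)^1.3333 = 1.3158^1.3333 ≈ 1.4418

ratio ≈ 1.44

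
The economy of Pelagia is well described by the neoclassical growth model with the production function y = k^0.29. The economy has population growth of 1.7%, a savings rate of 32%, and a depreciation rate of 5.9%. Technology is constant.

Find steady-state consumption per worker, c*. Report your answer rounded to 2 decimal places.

c* = 1.22

In steady state, investment equals break-even investment: s·k^α = (n + δ)·k.
Rearranging, k^(1−α) = s / (n + δ).
k^0.71 = 0.32 / (0.017 + 0.059) = 0.32 / 0.076 = 4.2105
k* = 4.2105^(1/0.71) ≈ 7.5743
y* = (k*)^α = 7.5743^0.29 ≈ 1.7989
c* = (1 − s)·y* = (1 − 0.32) × 1.7989 ≈ 1.2233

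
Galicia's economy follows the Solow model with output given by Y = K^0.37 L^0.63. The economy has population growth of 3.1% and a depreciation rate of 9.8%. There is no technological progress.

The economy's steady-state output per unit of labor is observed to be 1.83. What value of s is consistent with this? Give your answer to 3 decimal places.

At the steady state, Δk = 0, so s·k^α = (n + δ)·k.
Since y* = [s/(n + δ)]^(α/(1−α)), we have s/(n + δ) = (y*)^((1−α)/α) = 1.83^1.7027 = 2.7982.
Therefore s = 2.7982 × (n + δ) = 2.7982 × 0.129 = 0.3610.

s ≈ 0.361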